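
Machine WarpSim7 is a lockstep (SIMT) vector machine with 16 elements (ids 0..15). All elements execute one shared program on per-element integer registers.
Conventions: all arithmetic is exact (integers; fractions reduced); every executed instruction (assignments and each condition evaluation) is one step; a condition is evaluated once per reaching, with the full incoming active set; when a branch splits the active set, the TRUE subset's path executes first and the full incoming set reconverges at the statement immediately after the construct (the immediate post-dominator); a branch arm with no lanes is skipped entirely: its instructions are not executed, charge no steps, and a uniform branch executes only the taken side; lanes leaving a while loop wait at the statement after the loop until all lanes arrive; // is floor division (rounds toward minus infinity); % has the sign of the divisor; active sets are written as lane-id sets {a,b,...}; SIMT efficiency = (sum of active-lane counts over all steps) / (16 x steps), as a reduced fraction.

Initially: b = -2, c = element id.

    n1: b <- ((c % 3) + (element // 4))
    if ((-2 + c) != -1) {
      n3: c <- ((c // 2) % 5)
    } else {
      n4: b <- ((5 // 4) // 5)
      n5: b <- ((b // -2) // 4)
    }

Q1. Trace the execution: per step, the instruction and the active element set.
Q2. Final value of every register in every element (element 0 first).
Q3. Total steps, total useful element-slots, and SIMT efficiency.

step 0: b <- ((c % 3) + (element // 4)) {0,1,2,3,4,5,6,7,8,9,10,11,12,13,14,15}
step 1: eval ((-2 + c) != -1)        {0,1,2,3,4,5,6,7,8,9,10,11,12,13,14,15}
step 2: c <- ((c // 2) % 5)          {0,2,3,4,5,6,7,8,9,10,11,12,13,14,15}
step 3: b <- ((5 // 4) // 5)         {1}
step 4: b <- ((b // -2) // 4)        {1}

Answer: 5 steps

b: 0,0,2,0,2,3,1,2,4,2,3,4,3,4,5,3
c: 0,1,1,1,2,2,3,3,4,4,0,0,1,1,2,2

steps = 5; useful = 49; efficiency = 49/80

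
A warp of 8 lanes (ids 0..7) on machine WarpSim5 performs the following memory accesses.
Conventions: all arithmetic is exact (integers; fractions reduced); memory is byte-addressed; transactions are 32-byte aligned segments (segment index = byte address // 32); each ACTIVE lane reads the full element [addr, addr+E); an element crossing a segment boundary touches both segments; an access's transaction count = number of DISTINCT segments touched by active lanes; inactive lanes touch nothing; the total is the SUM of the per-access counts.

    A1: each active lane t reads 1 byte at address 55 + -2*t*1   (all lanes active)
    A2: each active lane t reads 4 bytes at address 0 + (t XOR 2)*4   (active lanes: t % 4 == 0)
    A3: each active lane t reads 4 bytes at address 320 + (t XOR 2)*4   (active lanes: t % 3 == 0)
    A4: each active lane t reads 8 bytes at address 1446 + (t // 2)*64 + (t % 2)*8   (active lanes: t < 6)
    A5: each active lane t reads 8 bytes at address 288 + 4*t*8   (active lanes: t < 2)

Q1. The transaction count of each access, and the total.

A1: 1 transaction
A2: 1 transaction
A3: 1 transaction
A4: 3 transactions
A5: 2 transactions

Answer: 1,1,1,3,2; total 8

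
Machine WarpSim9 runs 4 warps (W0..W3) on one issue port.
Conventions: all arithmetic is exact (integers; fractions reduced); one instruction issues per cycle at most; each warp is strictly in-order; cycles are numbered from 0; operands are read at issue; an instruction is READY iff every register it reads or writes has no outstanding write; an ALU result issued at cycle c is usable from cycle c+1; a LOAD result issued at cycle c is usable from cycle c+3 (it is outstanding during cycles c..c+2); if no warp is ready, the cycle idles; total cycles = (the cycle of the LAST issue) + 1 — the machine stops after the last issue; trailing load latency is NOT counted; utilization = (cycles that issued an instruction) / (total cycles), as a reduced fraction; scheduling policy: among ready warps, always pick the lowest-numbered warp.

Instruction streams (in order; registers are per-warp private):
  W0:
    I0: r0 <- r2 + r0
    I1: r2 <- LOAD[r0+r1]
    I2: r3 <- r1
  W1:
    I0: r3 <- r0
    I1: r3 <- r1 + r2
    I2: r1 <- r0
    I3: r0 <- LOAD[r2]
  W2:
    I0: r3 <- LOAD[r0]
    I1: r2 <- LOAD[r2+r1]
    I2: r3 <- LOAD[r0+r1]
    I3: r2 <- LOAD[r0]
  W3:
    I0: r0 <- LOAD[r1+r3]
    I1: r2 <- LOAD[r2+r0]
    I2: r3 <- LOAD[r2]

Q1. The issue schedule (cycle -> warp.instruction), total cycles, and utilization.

cycle 0: W0.I0
cycle 1: W0.I1
cycle 2: W0.I2
cycle 3: W1.I0
cycle 4: W1.I1
cycle 5: W1.I2
cycle 6: W1.I3
cycle 7: W2.I0
cycle 8: W2.I1
cycle 9: W3.I0
cycle 10: W2.I2
cycle 11: W2.I3
cycle 12: W3.I1
cycle 13: idle
cycle 14: idle
cycle 15: W3.I2

Answer: 16 cycles, utilization 7/8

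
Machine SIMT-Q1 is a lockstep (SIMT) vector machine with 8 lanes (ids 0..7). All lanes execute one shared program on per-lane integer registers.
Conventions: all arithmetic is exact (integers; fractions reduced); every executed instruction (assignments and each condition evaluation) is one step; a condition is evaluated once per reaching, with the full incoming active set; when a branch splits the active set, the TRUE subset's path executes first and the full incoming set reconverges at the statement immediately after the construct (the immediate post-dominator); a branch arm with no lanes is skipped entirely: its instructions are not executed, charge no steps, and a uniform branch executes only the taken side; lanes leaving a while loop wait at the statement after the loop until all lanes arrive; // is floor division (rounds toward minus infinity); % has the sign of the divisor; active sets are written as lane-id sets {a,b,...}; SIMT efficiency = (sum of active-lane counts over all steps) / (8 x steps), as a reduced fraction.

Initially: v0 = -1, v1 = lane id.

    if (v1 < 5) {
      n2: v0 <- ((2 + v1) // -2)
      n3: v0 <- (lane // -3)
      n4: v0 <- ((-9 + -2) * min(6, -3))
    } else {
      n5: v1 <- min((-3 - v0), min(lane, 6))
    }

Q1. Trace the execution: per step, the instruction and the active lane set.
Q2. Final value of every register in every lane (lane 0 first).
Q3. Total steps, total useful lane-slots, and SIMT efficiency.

step 0: eval (v1 < 5)                {0,1,2,3,4,5,6,7}
step 1: v0 <- ((2 + v1) // -2)       {0,1,2,3,4}
step 2: v0 <- (lane // -3)           {0,1,2,3,4}
step 3: v0 <- ((-9 + -2) * min(6, -3)) {0,1,2,3,4}
step 4: v1 <- min((-3 - v0), min(lane, 6)) {5,6,7}

Answer: 5 steps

v0: 33,33,33,33,33,-1,-1,-1
v1: 0,1,2,3,4,-2,-2,-2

steps = 5; useful = 26; efficiency = 26/40 = 13/20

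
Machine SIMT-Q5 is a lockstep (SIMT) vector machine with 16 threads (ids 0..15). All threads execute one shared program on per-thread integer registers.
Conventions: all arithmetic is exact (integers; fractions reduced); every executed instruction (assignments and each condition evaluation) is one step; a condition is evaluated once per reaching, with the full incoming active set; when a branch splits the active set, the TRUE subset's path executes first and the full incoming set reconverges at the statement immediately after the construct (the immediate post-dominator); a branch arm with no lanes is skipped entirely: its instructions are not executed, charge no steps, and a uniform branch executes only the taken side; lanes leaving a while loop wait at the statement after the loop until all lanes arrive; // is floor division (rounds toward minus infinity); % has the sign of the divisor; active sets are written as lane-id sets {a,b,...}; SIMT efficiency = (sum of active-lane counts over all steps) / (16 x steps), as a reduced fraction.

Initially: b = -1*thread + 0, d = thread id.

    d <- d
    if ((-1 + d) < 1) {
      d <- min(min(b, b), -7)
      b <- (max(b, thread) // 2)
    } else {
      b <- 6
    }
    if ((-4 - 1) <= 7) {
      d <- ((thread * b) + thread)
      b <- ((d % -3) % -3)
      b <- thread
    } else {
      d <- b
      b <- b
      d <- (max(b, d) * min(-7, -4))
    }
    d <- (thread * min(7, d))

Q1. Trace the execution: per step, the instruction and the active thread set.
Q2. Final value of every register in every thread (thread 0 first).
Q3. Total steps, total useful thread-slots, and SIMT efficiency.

step 0: d <- d                       {0,1,2,3,4,5,6,7,8,9,10,11,12,13,14,15}
step 1: eval ((-1 + d) < 1)          {0,1,2,3,4,5,6,7,8,9,10,11,12,13,14,15}
step 2: d <- min(min(b, b), -7)      {0,1}
step 3: b <- (max(b, thread) // 2)   {0,1}
step 4: b <- 6                       {2,3,4,5,6,7,8,9,10,11,12,13,14,15}
step 5: eval ((-4 - 1) <= 7)         {0,1,2,3,4,5,6,7,8,9,10,11,12,13,14,15}
step 6: d <- ((thread * b) + thread) {0,1,2,3,4,5,6,7,8,9,10,11,12,13,14,15}
step 7: b <- ((d % -3) % -3)         {0,1,2,3,4,5,6,7,8,9,10,11,12,13,14,15}
step 8: b <- thread                  {0,1,2,3,4,5,6,7,8,9,10,11,12,13,14,15}
step 9: d <- (thread * min(7, d))    {0,1,2,3,4,5,6,7,8,9,10,11,12,13,14,15}

Answer: 10 steps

b: 0,1,2,3,4,5,6,7,8,9,10,11,12,13,14,15
d: 0,1,14,21,28,35,42,49,56,63,70,77,84,91,98,105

steps = 10; useful = 130; efficiency = 130/160 = 13/16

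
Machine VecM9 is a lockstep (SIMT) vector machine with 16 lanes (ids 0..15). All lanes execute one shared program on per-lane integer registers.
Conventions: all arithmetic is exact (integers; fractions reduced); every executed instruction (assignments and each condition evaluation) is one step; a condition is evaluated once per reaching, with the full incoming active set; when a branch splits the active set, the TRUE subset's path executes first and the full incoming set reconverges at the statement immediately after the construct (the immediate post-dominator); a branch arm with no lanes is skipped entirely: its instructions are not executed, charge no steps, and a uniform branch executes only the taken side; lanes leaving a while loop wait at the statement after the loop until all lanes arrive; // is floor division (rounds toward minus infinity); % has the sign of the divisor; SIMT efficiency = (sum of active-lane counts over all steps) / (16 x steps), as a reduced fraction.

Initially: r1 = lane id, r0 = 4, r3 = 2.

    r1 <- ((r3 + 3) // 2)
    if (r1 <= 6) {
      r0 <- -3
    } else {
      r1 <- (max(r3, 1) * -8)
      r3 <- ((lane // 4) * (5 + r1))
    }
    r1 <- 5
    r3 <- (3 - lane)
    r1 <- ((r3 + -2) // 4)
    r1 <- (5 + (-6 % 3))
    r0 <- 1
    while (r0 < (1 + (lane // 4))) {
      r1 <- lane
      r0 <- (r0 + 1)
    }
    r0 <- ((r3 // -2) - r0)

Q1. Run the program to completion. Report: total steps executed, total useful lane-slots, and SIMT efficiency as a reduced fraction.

Answer: 19 steps, 232 useful, 29/38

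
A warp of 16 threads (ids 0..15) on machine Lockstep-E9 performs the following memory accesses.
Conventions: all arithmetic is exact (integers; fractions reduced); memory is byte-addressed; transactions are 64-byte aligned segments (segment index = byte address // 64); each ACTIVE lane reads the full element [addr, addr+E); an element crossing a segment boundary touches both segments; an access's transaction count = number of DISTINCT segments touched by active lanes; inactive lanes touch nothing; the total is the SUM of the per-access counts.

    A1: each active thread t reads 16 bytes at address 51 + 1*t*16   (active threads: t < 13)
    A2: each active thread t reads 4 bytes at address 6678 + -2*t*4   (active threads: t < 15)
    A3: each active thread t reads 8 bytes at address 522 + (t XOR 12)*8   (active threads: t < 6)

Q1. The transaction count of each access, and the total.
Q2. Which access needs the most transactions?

A1: 5 transactions
A2: 3 transactions
A3: 2 transactions

Answer: 5,3,2; total 10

Answer: A1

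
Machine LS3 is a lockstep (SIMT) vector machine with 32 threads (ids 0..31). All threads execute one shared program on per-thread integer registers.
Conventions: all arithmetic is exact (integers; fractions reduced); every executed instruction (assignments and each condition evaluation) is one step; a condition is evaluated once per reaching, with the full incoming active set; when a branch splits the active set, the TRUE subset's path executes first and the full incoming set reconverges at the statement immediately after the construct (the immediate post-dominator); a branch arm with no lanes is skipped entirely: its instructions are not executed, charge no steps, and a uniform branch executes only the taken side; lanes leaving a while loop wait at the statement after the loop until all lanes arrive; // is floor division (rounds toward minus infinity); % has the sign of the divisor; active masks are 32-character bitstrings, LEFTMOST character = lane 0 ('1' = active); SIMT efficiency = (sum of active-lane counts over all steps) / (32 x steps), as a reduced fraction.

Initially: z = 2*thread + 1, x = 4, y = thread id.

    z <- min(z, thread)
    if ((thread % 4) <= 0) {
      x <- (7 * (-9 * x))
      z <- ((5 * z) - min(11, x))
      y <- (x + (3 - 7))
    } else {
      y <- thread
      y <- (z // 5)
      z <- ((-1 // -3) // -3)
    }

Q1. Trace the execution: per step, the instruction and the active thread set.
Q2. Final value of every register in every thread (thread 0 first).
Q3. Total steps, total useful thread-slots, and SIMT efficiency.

step 0: z <- min(z, thread)          11111111111111111111111111111111
step 1: eval ((thread % 4) <= 0)     11111111111111111111111111111111
step 2: x <- (7 * (-9 * x))          10001000100010001000100010001000
step 3: z <- ((5 * z) - min(11, x))  10001000100010001000100010001000
step 4: y <- (x + (3 - 7))           10001000100010001000100010001000
step 5: y <- thread                  01110111011101110111011101110111
step 6: y <- (z // 5)                01110111011101110111011101110111
step 7: z <- ((-1 // -3) // -3)      01110111011101110111011101110111

Answer: 8 steps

z: 252,0,0,0,272,0,0,0,292,0,0,0,312,0,0,0,332,0,0,0,352,0,0,0,372,0,0,0,392,0,0,0
x: -252,4,4,4,-252,4,4,4,-252,4,4,4,-252,4,4,4,-252,4,4,4,-252,4,4,4,-252,4,4,4,-252,4,4,4
y: -256,0,0,0,-256,1,1,1,-256,1,2,2,-256,2,2,3,-256,3,3,3,-256,4,4,4,-256,5,5,5,-256,5,6,6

steps = 8; useful = 160; efficiency = 160/256 = 5/8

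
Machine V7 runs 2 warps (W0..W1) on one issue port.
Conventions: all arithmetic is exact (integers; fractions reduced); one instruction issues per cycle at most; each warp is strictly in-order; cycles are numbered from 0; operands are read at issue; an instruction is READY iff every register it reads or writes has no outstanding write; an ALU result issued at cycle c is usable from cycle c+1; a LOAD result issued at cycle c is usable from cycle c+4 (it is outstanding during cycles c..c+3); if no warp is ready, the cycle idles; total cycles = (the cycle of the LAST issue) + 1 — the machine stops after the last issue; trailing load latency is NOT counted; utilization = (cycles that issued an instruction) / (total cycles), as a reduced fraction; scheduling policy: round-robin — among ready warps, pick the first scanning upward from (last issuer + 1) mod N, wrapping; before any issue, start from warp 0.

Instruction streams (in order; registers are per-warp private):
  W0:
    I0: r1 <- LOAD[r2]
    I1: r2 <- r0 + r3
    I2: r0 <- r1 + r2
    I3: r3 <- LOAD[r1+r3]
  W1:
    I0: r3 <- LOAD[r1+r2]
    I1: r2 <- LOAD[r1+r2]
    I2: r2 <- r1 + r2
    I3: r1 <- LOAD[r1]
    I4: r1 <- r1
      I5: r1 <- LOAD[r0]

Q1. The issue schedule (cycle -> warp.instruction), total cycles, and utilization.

cycle 0: W0.I0
cycle 1: W1.I0
cycle 2: W0.I1
cycle 3: W1.I1
cycle 4: W0.I2
cycle 5: W0.I3
cycle 6: idle
cycle 7: W1.I2
cycle 8: W1.I3
cycle 9: idle
cycle 10: idle
cycle 11: idle
cycle 12: W1.I4
cycle 13: W1.I5

Answer: 14 cycles, utilization 5/7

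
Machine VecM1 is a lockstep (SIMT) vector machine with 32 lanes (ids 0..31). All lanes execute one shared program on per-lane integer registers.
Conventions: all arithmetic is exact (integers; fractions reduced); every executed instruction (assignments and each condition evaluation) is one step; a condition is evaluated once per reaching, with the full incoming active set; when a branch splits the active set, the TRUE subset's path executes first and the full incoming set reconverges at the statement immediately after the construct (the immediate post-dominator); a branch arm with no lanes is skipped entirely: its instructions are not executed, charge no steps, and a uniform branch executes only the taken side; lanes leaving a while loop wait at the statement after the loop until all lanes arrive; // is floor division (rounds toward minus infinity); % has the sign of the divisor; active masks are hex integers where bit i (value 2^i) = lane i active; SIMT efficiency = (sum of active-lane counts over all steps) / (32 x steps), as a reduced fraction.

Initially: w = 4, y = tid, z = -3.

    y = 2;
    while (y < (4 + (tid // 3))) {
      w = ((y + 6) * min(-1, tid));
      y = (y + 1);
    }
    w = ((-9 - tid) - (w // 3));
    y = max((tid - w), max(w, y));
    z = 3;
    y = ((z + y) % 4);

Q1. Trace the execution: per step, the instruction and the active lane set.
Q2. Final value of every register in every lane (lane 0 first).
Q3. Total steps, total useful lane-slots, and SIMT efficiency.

step 0: y <- 2                       0xffffffff
step 1: eval (y < (4 + (tid // 3)))  0xffffffff
step 2: w <- ((y + 6) * min(-1, tid)) 0xffffffff
step 3: y <- (y + 1)                 0xffffffff
step 4: eval (y < (4 + (tid // 3)))  0xffffffff
step 5: w <- ((y + 6) * min(-1, tid)) 0xffffffff
step 6: y <- (y + 1)                 0xffffffff
step 7: eval (y < (4 + (tid // 3)))  0xffffffff
step 8: w <- ((y + 6) * min(-1, tid)) 0xfffffff8
step 9: y <- (y + 1)                 0xfffffff8
step 10: eval (y < (4 + (tid // 3)))  0xfffffff8
step 11: w <- ((y + 6) * min(-1, tid)) 0xffffffc0
step 12: y <- (y + 1)                 0xffffffc0
step 13: eval (y < (4 + (tid // 3)))  0xffffffc0
step 14: w <- ((y + 6) * min(-1, tid)) 0xfffffe00
step 15: y <- (y + 1)                 0xfffffe00
step 16: eval (y < (4 + (tid // 3)))  0xfffffe00
step 17: w <- ((y + 6) * min(-1, tid)) 0xfffff000
step 18: y <- (y + 1)                 0xfffff000
step 19: eval (y < (4 + (tid // 3)))  0xfffff000
step 20: w <- ((y + 6) * min(-1, tid)) 0xffff8000
step 21: y <- (y + 1)                 0xffff8000
step 22: eval (y < (4 + (tid // 3)))  0xffff8000
step 23: w <- ((y + 6) * min(-1, tid)) 0xfffc0000
step 24: y <- (y + 1)                 0xfffc0000
step 25: eval (y < (4 + (tid // 3)))  0xfffc0000
step 26: w <- ((y + 6) * min(-1, tid)) 0xffe00000
step 27: y <- (y + 1)                 0xffe00000
step 28: eval (y < (4 + (tid // 3)))  0xffe00000
step 29: w <- ((y + 6) * min(-1, tid)) 0xff000000
step 30: y <- (y + 1)                 0xff000000
step 31: eval (y < (4 + (tid // 3)))  0xff000000
step 32: w <- ((y + 6) * min(-1, tid)) 0xf8000000
step 33: y <- (y + 1)                 0xf8000000
step 34: eval (y < (4 + (tid // 3)))  0xf8000000
step 35: w <- ((y + 6) * min(-1, tid)) 0xc0000000
step 36: y <- (y + 1)                 0xc0000000
step 37: eval (y < (4 + (tid // 3)))  0xc0000000
step 38: w <- ((-9 - tid) - (w // 3)) 0xffffffff
step 39: y <- max((tid - w), max(w, y)) 0xffffffff
step 40: z <- 3                       0xffffffff
step 41: y <- ((z + y) % 4)           0xffffffff

Answer: 42 steps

w: -6,-7,-8,-8,-9,-10,-11,-12,-13,-14,-15,-16,-16,-17,-18,-19,-20,-21,-22,-23,-24,-24,-25,-26,-27,-28,-29,-30,-31,-32,-32,-33
y: 1,3,1,2,0,2,0,2,0,2,0,2,3,1,3,1,3,1,3,1,3,0,2,0,2,0,2,0,2,0,1,3
z: 3,3,3,3,3,3,3,3,3,3,3,3,3,3,3,3,3,3,3,3,3,3,3,3,3,3,3,3,3,3,3,3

steps = 42; useful = 849; efficiency = 849/1344 = 283/448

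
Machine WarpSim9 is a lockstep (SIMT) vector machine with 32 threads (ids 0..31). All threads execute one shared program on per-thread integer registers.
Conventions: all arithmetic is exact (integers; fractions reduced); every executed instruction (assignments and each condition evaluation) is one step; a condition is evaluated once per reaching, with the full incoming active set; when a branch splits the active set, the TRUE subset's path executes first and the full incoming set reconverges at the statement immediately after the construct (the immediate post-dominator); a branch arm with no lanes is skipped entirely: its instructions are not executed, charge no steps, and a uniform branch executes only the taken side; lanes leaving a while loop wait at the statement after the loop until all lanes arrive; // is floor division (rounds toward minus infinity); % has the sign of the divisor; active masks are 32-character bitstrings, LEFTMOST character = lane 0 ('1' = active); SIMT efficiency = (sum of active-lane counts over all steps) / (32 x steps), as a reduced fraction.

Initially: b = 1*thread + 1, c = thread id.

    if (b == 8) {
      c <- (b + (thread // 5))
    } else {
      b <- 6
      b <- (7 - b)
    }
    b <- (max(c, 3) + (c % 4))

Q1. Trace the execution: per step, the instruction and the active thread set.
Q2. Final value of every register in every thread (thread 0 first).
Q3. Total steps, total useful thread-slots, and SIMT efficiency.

step 0: eval (b == 8)                11111111111111111111111111111111
step 1: c <- (b + (thread // 5))     00000001000000000000000000000000
step 2: b <- 6                       11111110111111111111111111111111
step 3: b <- (7 - b)                 11111110111111111111111111111111
step 4: b <- (max(c, 3) + (c % 4))   11111111111111111111111111111111

Answer: 5 steps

b: 3,4,5,6,4,6,8,10,8,10,12,14,12,14,16,18,16,18,20,22,20,22,24,26,24,26,28,30,28,30,32,34
c: 0,1,2,3,4,5,6,9,8,9,10,11,12,13,14,15,16,17,18,19,20,21,22,23,24,25,26,27,28,29,30,31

steps = 5; useful = 127; efficiency = 127/160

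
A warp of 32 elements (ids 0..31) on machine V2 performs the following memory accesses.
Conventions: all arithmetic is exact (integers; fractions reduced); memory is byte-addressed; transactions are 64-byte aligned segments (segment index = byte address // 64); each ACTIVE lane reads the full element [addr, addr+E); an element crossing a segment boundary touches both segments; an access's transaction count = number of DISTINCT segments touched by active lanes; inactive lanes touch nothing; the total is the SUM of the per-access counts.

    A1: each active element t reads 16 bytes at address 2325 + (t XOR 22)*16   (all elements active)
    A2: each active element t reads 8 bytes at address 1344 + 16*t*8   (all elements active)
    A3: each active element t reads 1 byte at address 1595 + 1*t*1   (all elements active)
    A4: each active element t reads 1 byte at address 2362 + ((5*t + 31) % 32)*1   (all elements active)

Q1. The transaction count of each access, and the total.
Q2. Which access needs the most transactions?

A1: 9 transactions
A2: 32 transactions
A3: 2 transactions
A4: 2 transactions

Answer: 9,32,2,2; total 45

Answer: A2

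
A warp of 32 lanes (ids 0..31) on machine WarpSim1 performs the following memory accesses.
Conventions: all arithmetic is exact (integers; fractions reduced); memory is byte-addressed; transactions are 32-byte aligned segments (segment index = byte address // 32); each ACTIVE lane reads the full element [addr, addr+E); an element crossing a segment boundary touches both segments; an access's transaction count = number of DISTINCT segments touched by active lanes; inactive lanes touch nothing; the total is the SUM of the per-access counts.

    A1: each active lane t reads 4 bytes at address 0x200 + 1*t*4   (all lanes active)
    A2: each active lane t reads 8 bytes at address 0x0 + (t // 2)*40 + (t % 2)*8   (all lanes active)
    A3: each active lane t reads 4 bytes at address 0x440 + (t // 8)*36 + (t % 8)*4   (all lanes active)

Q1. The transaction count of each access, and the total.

A1: 4 transactions
A2: 20 transactions
A3: 5 transactions

Answer: 4,20,5; total 29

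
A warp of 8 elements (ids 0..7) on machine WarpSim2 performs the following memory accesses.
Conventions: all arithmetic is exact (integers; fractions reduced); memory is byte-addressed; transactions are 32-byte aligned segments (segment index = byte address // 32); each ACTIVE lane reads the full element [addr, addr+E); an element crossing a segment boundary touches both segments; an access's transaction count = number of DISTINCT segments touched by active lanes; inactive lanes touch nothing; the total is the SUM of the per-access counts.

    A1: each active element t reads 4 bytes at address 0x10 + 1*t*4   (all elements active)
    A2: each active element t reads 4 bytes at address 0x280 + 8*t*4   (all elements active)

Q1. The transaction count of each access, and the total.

A1: 2 transactions
A2: 8 transactions

Answer: 2,8; total 10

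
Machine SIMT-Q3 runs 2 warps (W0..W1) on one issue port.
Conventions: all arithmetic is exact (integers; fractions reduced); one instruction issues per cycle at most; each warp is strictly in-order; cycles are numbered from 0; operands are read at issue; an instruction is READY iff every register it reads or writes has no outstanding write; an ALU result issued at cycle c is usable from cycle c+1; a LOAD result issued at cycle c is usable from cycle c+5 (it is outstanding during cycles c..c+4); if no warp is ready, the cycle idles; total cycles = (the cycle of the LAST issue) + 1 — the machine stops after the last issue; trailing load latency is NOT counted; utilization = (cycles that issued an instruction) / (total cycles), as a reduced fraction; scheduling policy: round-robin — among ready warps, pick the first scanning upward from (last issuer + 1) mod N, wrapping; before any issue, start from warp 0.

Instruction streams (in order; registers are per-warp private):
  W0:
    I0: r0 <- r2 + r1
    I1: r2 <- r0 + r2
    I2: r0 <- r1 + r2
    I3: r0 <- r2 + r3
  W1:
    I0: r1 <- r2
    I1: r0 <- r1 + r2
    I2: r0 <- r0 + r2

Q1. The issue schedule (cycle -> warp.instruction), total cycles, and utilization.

cycle 0: W0.I0
cycle 1: W1.I0
cycle 2: W0.I1
cycle 3: W1.I1
cycle 4: W0.I2
cycle 5: W1.I2
cycle 6: W0.I3

Answer: 7 cycles, utilization 1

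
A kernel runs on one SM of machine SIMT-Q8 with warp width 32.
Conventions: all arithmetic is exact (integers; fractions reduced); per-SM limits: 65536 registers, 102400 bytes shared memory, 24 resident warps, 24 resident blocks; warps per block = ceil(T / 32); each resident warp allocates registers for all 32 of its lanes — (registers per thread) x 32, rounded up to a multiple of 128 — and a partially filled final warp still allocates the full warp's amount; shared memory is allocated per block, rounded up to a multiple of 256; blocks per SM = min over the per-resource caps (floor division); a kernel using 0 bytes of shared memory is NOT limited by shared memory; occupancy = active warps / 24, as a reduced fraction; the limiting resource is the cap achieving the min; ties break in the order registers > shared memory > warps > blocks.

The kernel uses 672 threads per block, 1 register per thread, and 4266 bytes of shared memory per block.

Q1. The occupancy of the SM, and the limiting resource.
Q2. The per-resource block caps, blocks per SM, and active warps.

Answer: occupancy 7/8, limited by warps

registers: 24 blocks
shared memory: 23 blocks
warps: 1 block
blocks: 24 blocks

Answer: 1 block, 21 active warps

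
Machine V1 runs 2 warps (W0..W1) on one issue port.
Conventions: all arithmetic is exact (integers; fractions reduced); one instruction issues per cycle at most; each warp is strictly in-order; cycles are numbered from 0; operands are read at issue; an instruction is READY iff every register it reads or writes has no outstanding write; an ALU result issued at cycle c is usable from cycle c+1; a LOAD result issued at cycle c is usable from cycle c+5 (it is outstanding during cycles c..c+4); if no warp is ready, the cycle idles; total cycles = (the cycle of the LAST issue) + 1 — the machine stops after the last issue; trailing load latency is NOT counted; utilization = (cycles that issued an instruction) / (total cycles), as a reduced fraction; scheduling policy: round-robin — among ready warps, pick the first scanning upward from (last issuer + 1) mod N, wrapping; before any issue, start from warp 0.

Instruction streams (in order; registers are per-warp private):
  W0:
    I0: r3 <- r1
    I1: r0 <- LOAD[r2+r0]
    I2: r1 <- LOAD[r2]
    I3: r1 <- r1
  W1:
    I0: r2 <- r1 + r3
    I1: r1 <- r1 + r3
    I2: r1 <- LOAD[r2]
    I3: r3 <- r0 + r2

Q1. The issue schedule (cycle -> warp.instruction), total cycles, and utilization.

cycle 0: W0.I0
cycle 1: W1.I0
cycle 2: W0.I1
cycle 3: W1.I1
cycle 4: W0.I2
cycle 5: W1.I2
cycle 6: W1.I3
cycle 7: idle
cycle 8: idle
cycle 9: W0.I3

Answer: 10 cycles, utilization 4/5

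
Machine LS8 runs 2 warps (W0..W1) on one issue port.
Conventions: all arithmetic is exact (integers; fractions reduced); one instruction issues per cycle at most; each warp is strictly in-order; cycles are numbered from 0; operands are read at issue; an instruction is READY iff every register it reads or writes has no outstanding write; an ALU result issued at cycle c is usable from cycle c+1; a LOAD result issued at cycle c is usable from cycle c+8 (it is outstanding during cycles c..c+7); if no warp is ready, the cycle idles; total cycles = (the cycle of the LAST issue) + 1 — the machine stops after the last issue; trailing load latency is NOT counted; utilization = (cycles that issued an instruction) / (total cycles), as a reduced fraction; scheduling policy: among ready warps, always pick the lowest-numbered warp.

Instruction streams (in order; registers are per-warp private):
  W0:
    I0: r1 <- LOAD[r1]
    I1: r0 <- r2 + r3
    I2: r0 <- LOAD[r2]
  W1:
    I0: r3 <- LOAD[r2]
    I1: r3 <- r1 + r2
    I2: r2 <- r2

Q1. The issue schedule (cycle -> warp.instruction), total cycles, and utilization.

cycle 0: W0.I0
cycle 1: W0.I1
cycle 2: W0.I2
cycle 3: W1.I0
cycle 4: idle
cycle 5: idle
cycle 6: idle
cycle 7: idle
cycle 8: idle
cycle 9: idle
cycle 10: idle
cycle 11: W1.I1
cycle 12: W1.I2

Answer: 13 cycles, utilization 6/13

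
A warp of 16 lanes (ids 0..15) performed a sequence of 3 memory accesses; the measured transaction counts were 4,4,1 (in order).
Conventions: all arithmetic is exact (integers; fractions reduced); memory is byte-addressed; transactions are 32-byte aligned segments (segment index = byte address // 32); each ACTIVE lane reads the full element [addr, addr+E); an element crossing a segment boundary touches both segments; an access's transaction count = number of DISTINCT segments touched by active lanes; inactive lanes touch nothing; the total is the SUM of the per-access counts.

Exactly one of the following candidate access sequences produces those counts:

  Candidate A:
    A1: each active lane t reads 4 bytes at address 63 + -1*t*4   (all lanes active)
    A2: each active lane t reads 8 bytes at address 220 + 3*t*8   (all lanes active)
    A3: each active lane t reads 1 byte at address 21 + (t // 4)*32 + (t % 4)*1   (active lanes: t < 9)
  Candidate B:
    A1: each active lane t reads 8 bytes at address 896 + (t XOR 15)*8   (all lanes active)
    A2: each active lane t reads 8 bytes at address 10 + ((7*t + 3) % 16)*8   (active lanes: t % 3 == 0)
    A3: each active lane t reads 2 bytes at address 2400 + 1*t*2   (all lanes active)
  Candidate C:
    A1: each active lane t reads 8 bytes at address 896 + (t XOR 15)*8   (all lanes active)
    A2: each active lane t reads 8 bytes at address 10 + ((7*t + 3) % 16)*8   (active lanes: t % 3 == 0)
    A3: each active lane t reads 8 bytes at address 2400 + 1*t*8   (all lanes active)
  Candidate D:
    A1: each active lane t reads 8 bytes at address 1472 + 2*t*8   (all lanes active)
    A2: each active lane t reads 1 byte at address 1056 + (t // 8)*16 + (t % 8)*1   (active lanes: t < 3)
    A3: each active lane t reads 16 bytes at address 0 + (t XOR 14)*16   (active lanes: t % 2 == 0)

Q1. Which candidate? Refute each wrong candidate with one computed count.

A: A1 gives 3 transactions, not 4
C: A3 gives 4 transactions, not 1
D: A1 gives 8 transactions, not 4
B: all counts match (4,4,1)

Answer: B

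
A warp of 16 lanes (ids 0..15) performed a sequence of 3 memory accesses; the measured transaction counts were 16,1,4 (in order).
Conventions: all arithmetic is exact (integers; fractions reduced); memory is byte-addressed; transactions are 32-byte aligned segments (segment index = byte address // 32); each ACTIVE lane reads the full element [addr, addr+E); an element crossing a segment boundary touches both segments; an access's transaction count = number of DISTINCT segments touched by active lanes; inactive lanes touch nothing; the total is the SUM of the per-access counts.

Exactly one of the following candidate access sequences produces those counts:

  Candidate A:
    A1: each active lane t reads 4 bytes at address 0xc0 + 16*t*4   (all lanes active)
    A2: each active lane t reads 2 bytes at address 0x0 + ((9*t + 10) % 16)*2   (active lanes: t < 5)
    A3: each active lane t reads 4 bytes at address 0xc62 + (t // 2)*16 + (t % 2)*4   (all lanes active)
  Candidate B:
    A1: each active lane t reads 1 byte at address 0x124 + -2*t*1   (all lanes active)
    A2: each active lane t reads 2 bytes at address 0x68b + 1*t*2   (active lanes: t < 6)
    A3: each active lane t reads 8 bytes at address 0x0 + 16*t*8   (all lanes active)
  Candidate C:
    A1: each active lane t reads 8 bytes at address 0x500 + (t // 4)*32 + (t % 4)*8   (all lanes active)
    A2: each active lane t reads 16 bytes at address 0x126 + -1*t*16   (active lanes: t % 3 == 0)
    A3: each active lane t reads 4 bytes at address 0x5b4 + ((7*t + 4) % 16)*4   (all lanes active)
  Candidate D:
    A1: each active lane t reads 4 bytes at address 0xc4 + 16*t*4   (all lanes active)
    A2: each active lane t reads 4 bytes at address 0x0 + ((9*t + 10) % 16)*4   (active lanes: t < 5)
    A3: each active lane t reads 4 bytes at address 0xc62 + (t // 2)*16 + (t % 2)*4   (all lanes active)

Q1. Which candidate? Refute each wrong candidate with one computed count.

B: A1 gives 2 transactions, not 16
C: A1 gives 4 transactions, not 16
D: A2 gives 2 transactions, not 1
A: all counts match (16,1,4)

Answer: A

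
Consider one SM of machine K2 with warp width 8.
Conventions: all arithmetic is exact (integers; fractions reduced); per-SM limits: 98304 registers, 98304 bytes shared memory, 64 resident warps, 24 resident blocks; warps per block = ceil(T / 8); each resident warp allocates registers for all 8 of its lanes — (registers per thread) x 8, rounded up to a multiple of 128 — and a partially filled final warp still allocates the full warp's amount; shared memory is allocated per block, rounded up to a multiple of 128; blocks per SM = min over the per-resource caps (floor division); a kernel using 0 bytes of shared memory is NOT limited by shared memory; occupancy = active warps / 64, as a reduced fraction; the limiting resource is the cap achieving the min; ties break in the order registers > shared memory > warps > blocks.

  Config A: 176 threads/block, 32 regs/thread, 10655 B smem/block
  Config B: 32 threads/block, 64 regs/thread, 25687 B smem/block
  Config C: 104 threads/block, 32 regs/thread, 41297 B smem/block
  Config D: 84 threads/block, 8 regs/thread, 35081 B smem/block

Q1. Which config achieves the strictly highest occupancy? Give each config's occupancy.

occupancies: A 11/16, B 3/16, C 13/32, D 11/32

Answer: A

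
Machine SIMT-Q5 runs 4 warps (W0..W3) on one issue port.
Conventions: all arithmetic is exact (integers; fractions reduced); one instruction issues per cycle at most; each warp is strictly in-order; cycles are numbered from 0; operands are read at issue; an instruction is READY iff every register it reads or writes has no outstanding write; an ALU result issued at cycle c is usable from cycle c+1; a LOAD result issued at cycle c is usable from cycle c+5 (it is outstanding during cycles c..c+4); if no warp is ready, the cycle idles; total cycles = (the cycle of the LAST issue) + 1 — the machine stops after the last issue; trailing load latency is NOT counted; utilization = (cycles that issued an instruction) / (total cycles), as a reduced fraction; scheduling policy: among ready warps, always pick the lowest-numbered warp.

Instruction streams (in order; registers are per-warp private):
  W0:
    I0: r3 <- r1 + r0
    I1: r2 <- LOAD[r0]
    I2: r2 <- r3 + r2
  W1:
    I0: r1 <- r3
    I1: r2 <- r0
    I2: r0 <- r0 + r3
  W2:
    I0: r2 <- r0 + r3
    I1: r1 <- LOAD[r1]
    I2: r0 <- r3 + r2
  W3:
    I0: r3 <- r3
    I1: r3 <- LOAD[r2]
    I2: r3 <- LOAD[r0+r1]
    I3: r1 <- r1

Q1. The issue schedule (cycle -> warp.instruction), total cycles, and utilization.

cycle 0: W0.I0
cycle 1: W0.I1
cycle 2: W1.I0
cycle 3: W1.I1
cycle 4: W1.I2
cycle 5: W2.I0
cycle 6: W0.I2
cycle 7: W2.I1
cycle 8: W2.I2
cycle 9: W3.I0
cycle 10: W3.I1
cycle 11: idle
cycle 12: idle
cycle 13: idle
cycle 14: idle
cycle 15: W3.I2
cycle 16: W3.I3

Answer: 17 cycles, utilization 13/17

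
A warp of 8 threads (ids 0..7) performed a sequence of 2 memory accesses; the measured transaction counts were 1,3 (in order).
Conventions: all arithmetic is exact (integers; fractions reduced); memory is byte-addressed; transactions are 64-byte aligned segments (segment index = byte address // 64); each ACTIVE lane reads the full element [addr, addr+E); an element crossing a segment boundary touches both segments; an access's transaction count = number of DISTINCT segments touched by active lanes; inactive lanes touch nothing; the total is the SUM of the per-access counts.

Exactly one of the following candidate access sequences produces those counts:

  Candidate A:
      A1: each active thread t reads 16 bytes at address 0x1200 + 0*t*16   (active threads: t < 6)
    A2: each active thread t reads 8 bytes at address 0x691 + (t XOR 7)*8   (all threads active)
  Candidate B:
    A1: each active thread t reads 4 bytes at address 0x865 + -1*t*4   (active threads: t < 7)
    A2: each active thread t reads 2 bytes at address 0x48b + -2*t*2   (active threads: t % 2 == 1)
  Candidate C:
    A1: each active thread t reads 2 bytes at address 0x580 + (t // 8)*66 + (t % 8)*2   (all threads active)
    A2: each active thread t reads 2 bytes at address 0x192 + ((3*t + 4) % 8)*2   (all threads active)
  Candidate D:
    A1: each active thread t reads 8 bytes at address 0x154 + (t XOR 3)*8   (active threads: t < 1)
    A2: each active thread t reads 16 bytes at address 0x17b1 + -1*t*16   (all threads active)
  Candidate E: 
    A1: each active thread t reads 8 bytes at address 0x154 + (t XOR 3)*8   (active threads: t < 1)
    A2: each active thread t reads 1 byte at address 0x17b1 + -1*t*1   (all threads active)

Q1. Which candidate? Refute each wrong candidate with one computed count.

A: A2 gives 2 transactions, not 3
B: A2 gives 2 transactions, not 3
C: A2 gives 1 transaction, not 3
E: A2 gives 1 transaction, not 3
D: all counts match (1,3)

Answer: D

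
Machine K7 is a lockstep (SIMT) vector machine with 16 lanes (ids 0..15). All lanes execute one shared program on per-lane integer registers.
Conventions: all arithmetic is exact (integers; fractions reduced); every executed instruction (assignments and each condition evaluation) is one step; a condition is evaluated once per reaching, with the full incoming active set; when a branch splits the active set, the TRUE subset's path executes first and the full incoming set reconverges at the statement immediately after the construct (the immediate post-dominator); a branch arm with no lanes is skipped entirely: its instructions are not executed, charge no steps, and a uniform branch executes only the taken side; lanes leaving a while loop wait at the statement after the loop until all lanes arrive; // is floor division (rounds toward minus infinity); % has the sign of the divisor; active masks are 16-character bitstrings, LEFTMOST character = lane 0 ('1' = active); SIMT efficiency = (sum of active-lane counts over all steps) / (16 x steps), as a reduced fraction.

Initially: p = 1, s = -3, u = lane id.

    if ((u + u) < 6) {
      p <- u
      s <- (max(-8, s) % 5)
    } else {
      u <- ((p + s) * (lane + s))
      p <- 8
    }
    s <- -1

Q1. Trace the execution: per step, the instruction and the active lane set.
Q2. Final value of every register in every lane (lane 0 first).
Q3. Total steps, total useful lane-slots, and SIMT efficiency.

step 0: eval ((u + u) < 6)           1111111111111111
step 1: p <- u                       1110000000000000
step 2: s <- (max(-8, s) % 5)        1110000000000000
step 3: u <- ((p + s) * (lane + s))  0001111111111111
step 4: p <- 8                       0001111111111111
step 5: s <- -1                      1111111111111111

Answer: 6 steps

p: 0,1,2,8,8,8,8,8,8,8,8,8,8,8,8,8
s: -1,-1,-1,-1,-1,-1,-1,-1,-1,-1,-1,-1,-1,-1,-1,-1
u: 0,1,2,0,-2,-4,-6,-8,-10,-12,-14,-16,-18,-20,-22,-24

steps = 6; useful = 64; efficiency = 64/96 = 2/3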